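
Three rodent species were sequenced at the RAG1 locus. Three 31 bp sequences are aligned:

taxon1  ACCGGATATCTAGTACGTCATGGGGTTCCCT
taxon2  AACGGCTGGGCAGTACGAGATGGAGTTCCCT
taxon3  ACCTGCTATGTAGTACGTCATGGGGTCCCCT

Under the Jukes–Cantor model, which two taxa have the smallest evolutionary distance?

taxon1–taxon2: 9/31 differ, p = 0.290, d = 0.367.
taxon1–taxon3: 4/31 differ, p = 0.129, d = 0.142.
taxon2–taxon3: 9/31 differ, p = 0.290, d = 0.367.
The smallest distance is between taxon1 and taxon3.

taxon1 and taxon3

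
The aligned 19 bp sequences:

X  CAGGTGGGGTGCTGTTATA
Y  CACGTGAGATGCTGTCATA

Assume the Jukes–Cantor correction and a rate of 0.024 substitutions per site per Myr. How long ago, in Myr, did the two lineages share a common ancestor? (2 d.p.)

5.15

The sequences differ at 4 of 19 sites (3, 7, 9, 16), so p = 4/19 ≈ 0.210526.
d = −(3/4) ln(1 − 4p/3) = −0.75 ln(1 − 0.280701) = −0.75 ln(0.719299)
  = −0.75 × (-0.329478) = 0.247109 substitutions/site.
Under a molecular clock d = 2μt, so t = d/(2μ) = 0.247109 / (2 × 0.024) = 5.15 Myr.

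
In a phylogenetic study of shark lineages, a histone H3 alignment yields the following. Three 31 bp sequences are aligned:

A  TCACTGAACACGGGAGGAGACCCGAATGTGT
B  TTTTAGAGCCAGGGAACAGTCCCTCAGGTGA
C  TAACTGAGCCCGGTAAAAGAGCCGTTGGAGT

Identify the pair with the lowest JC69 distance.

A–B: 14/31 differ, p = 0.452, d = 0.691.
A–C: 11/31 differ, p = 0.355, d = 0.481.
B–C: 14/31 differ, p = 0.452, d = 0.691.
The smallest distance is between A and C.

A and C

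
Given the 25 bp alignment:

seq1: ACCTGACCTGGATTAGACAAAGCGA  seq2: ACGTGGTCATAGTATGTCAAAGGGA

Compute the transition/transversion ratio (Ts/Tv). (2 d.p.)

0.57

Transitions are A↔G and C↔T; transversions are all other mismatches.
Transitions: 4. Transversions: 7.
R = 4/7 = 0.571428… ≈ 0.57 (to 2 d.p.).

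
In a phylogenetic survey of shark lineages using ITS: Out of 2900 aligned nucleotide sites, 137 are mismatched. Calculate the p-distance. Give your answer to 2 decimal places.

0.05

p = 137/2900 = 0.047241… ≈ 0.05 (to 2 d.p.).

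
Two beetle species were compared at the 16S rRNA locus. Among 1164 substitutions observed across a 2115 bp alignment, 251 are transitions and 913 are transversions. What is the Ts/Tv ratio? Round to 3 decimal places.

0.275

R = 251/913 = 0.274917… ≈ 0.275 (to 3 d.p.).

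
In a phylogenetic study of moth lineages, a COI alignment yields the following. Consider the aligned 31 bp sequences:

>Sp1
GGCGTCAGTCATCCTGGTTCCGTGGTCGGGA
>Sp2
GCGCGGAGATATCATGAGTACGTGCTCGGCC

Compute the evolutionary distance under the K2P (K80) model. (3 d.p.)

0.735

Of 31 sites, 2 differences are transitions and 12 are transversions, so P = 2/31 ≈ 0.064516 and Q = 12/31 ≈ 0.387097.
Under the Kimura two-parameter model, d = −½ ln(1 − 2P − Q) − ¼ ln(1 − 2Q).
1 − 2P − Q = 0.483871, giving −½ ln(0.483871) = 0.362968.
1 − 2Q = 0.225806, giving −¼ ln(0.225806) = 0.372020.
d = 0.362968 + 0.372020 = 0.734988.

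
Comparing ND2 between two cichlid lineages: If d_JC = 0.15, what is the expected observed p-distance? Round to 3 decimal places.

0.136

p = (3/4)(1 − e^(−4d/3)) = 0.75 × (1 − e^(-0.2)) = 0.75 × (1 − 0.818731) = 0.135952.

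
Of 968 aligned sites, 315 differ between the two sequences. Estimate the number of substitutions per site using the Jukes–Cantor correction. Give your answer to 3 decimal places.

0.427

p = 315/968 ≈ 0.325413.
d = −(3/4) ln(1 − 4p/3) = −0.75 ln(1 − 0.433884) = −0.75 ln(0.566116)
  = −0.75 × (-0.568956) = 0.426717 substitutions/site.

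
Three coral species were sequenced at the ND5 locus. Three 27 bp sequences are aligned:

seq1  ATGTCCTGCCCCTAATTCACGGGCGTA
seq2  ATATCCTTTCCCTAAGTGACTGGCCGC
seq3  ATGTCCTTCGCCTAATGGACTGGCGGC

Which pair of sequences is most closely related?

seq2 and seq3

seq1–seq2: 9/27 differ, p = 0.333, d = 0.441.
seq1–seq3: 7/27 differ, p = 0.259, d = 0.318.
seq2–seq3: 6/27 differ, p = 0.222, d = 0.264.
The smallest distance is between seq2 and seq3.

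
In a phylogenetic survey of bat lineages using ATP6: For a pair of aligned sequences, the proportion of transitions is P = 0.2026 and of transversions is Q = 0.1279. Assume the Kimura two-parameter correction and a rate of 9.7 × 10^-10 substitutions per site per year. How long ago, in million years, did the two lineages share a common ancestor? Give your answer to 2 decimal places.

Under the Kimura two-parameter model, d = −½ ln(1 − 2P − Q) − ¼ ln(1 − 2Q).
1 − 2P − Q = 0.4669, giving −½ ln(0.4669) = 0.380820.
1 − 2Q = 0.7442, giving −¼ ln(0.7442) = 0.073861.
d = 0.380820 + 0.073861 = 0.454681.
Under a molecular clock d = 2μt, so t = d/(2μ) = 0.454681 / (2 × 9.7 × 10^-10) = 234.37 million years.

234.37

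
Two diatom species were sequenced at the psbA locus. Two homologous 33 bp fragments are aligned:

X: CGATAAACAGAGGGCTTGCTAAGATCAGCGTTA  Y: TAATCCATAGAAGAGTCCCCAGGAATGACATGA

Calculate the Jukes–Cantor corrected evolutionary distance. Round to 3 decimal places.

The sequences differ at 18 of 33 sites, so p = 18/33 ≈ 0.545455.
d = −(3/4) ln(1 − 4p/3) = −0.75 ln(1 − 0.727273) = −0.75 ln(0.272727)
  = −0.75 × (-1.299284) = 0.974463 substitutions/site.

0.974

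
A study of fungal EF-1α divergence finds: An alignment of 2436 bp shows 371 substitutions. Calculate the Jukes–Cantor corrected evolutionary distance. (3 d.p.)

0.170

p = 371/2436 ≈ 0.152299.
d = −(3/4) ln(1 − 4p/3) = −0.75 ln(1 − 0.203065) = −0.75 ln(0.796935)
  = −0.75 × (-0.226982) = 0.170237 substitutions/site.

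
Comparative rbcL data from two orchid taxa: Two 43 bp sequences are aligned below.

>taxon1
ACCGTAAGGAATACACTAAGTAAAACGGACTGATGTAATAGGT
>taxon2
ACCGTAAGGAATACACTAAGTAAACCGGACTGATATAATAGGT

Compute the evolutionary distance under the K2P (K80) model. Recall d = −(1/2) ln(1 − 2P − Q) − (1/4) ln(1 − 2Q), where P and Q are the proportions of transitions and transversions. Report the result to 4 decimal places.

0.0481

Of 43 sites, 1 differences are transitions and 1 are transversions, so P = 1/43 ≈ 0.023256 and Q = 1/43 ≈ 0.023256.
Under the Kimura two-parameter model, d = −½ ln(1 − 2P − Q) − ¼ ln(1 − 2Q).
1 − 2P − Q = 0.930232, giving −½ ln(0.930232) = 0.036161.
1 − 2Q = 0.953488, giving −¼ ln(0.953488) = 0.011907.
d = 0.036161 + 0.011907 = 0.048068.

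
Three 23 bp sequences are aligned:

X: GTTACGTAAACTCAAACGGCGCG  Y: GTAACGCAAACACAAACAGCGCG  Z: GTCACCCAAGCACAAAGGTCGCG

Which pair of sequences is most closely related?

X and Y

X–Y: 4/23 differ, p = 0.174, d = 0.198.
X–Z: 7/23 differ, p = 0.304, d = 0.390.
Y–Z: 6/23 differ, p = 0.261, d = 0.321.
The smallest distance is between X and Y.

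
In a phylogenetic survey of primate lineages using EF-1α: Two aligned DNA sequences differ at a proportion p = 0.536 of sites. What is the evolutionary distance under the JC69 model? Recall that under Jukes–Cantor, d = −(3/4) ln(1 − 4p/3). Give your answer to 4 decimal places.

0.9406

d = −(3/4) ln(1 − 4p/3) = −0.75 ln(1 − 0.714667) = −0.75 ln(0.285333)
  = −0.75 × (-1.254098) = 0.940574 substitutions/site.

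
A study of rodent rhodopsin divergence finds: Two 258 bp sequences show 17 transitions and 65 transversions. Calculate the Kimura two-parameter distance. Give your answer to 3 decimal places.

0.417

P = 17/258 ≈ 0.065891 and Q = 65/258 ≈ 0.251938.
Under the Kimura two-parameter model, d = −½ ln(1 − 2P − Q) − ¼ ln(1 − 2Q).
1 − 2P − Q = 0.61628, giving −½ ln(0.61628) = 0.242027.
1 − 2Q = 0.496124, giving −¼ ln(0.496124) = 0.175232.
d = 0.242027 + 0.175232 = 0.417259.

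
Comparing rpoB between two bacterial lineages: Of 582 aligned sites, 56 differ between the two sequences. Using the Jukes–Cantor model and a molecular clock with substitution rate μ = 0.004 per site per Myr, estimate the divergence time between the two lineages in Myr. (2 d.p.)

p = 56/582 ≈ 0.09622.
d = −(3/4) ln(1 − 4p/3) = −0.75 ln(1 − 0.128293) = −0.75 ln(0.871707)
  = −0.75 × (-0.137302) = 0.102977 substitutions/site.
Under a molecular clock d = 2μt, so t = d/(2μ) = 0.102977 / (2 × 0.004) = 12.87 Myr.

12.87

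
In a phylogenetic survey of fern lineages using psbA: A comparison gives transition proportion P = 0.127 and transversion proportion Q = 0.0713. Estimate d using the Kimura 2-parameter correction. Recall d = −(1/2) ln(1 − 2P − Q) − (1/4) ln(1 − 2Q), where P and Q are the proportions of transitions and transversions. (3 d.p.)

0.235

Under the Kimura two-parameter model, d = −½ ln(1 − 2P − Q) − ¼ ln(1 − 2Q).
1 − 2P − Q = 0.6747, giving −½ ln(0.6747) = 0.196744.
1 − 2Q = 0.8574, giving −¼ ln(0.8574) = 0.038463.
d = 0.196744 + 0.038463 = 0.235207.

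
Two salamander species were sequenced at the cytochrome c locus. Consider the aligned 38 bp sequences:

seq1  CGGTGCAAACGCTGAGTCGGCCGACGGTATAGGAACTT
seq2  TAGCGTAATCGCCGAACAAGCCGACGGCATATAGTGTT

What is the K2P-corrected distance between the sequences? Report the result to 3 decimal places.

Of 38 sites, 11 differences are transitions and 5 are transversions, so P = 11/38 ≈ 0.289474 and Q = 5/38 ≈ 0.131579.
Under the Kimura two-parameter model, d = −½ ln(1 − 2P − Q) − ¼ ln(1 − 2Q).
1 − 2P − Q = 0.289473, giving −½ ln(0.289473) = 0.619847.
1 − 2Q = 0.736842, giving −¼ ln(0.736842) = 0.076345.
d = 0.619847 + 0.076345 = 0.696192.

0.696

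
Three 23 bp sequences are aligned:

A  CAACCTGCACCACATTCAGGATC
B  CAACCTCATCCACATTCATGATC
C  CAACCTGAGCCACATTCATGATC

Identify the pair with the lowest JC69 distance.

A–B: 4/23 differ, p = 0.174, d = 0.198.
A–C: 3/23 differ, p = 0.130, d = 0.143.
B–C: 2/23 differ, p = 0.087, d = 0.092.
The smallest distance is between B and C.

B and C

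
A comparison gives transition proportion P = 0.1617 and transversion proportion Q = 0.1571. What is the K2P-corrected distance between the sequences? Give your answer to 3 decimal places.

Under the Kimura two-parameter model, d = −½ ln(1 − 2P − Q) − ¼ ln(1 − 2Q).
1 − 2P − Q = 0.5195, giving −½ ln(0.5195) = 0.327444.
1 − 2Q = 0.6858, giving −¼ ln(0.6858) = 0.094292.
d = 0.327444 + 0.094292 = 0.421736.

0.422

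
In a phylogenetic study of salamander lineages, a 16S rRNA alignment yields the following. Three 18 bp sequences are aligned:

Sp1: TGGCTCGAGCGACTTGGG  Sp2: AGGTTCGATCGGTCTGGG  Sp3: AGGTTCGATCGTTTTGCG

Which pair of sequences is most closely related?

Sp2 and Sp3

Sp1–Sp2: 6/18 differ, p = 0.333, d = 0.441.
Sp1–Sp3: 6/18 differ, p = 0.333, d = 0.441.
Sp2–Sp3: 3/18 differ, p = 0.167, d = 0.188.
The smallest distance is between Sp2 and Sp3.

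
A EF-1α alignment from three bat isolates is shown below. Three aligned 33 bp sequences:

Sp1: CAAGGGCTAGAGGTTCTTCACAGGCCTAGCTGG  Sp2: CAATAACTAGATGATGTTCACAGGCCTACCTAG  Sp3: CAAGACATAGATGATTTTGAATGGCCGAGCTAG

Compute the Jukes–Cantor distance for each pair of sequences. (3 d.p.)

Sp1–Sp2: 8/33 sites differ → p ≈ 0.242424, d = −0.75 ln(1 − 0.323232) = 0.292820 ≈ 0.293.
Sp1–Sp3: 11/33 sites differ → p ≈ 0.333333, d = −0.75 ln(1 − 0.444444) = 0.440839 ≈ 0.441.
Sp2–Sp3: 9/33 sites differ → p ≈ 0.272727, d = −0.75 ln(1 − 0.363636) = 0.338988 ≈ 0.339.

d(Sp1,Sp2) = 0.293, d(Sp1,Sp3) = 0.441, d(Sp2,Sp3) = 0.339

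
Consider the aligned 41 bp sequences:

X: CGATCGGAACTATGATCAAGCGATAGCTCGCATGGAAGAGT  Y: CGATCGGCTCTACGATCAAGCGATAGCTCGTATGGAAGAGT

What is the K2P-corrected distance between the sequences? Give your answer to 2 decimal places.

0.10

Of 41 sites, 2 differences are transitions and 2 are transversions, so P = 2/41 ≈ 0.04878 and Q = 2/41 ≈ 0.04878.
Under the Kimura two-parameter model, d = −½ ln(1 − 2P − Q) − ¼ ln(1 − 2Q).
1 − 2P − Q = 0.85366, giving −½ ln(0.85366) = 0.079111.
1 − 2Q = 0.90244, giving −¼ ln(0.90244) = 0.025663.
d = 0.079111 + 0.025663 = 0.104774.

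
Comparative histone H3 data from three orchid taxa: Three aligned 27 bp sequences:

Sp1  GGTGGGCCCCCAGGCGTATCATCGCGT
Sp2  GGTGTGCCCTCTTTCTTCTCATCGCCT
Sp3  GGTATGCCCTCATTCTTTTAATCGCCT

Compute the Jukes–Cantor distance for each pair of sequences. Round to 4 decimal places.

Sp1–Sp2: 8/27 sites differ → p ≈ 0.296296, d = −0.75 ln(1 − 0.395061) = 0.376971 ≈ 0.3770.
Sp1–Sp3: 9/27 sites differ → p ≈ 0.333333, d = −0.75 ln(1 − 0.444444) = 0.440839 ≈ 0.4408.
Sp2–Sp3: 4/27 sites differ → p ≈ 0.148148, d = −0.75 ln(1 − 0.197531) = 0.165047 ≈ 0.1650.

d(Sp1,Sp2) = 0.3770, d(Sp1,Sp3) = 0.4408, d(Sp2,Sp3) = 0.1650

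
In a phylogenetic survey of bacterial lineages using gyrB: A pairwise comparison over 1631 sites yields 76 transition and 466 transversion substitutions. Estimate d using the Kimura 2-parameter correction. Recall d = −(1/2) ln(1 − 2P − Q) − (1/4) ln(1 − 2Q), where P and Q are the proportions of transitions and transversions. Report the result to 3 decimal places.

0.450

P = 76/1631 ≈ 0.046597 and Q = 466/1631 ≈ 0.285714.
Under the Kimura two-parameter model, d = −½ ln(1 − 2P − Q) − ¼ ln(1 − 2Q).
1 − 2P − Q = 0.621092, giving −½ ln(0.621092) = 0.238138.
1 − 2Q = 0.428572, giving −¼ ln(0.428572) = 0.211824.
d = 0.238138 + 0.211824 = 0.449962.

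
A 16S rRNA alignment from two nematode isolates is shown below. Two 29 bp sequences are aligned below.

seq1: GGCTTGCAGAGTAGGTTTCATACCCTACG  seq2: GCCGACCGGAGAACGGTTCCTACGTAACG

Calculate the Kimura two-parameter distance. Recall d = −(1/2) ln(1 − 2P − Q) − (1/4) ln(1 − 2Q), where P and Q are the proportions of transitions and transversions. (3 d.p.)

Of 29 sites, 2 differences are transitions and 10 are transversions, so P = 2/29 ≈ 0.068966 and Q = 10/29 ≈ 0.344828.
Under the Kimura two-parameter model, d = −½ ln(1 − 2P − Q) − ¼ ln(1 − 2Q).
1 − 2P − Q = 0.51724, giving −½ ln(0.51724) = 0.329624.
1 − 2Q = 0.310344, giving −¼ ln(0.310344) = 0.292518.
d = 0.329624 + 0.292518 = 0.622142.

0.622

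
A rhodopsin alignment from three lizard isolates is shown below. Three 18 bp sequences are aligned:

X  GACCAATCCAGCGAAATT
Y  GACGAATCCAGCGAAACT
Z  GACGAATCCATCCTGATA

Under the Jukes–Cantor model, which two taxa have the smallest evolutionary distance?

X and Y

X–Y: 2/18 differ, p = 0.111, d = 0.120.
X–Z: 6/18 differ, p = 0.333, d = 0.441.
Y–Z: 6/18 differ, p = 0.333, d = 0.441.
The smallest distance is between X and Y.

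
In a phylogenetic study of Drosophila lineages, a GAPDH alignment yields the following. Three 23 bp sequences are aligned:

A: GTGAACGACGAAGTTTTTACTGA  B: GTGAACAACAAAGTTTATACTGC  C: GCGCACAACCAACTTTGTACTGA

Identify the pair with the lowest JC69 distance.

A–B: 4/23 differ, p = 0.174, d = 0.198.
A–C: 6/23 differ, p = 0.261, d = 0.321.
B–C: 6/23 differ, p = 0.261, d = 0.321.
The smallest distance is between A and B.

A and B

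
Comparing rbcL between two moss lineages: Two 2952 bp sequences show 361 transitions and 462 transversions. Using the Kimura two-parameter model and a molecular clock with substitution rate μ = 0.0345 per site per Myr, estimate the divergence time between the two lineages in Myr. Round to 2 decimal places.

5.08

P = 361/2952 ≈ 0.12229 and Q = 462/2952 ≈ 0.156504.
Under the Kimura two-parameter model, d = −½ ln(1 − 2P − Q) − ¼ ln(1 − 2Q).
1 − 2P − Q = 0.598916, giving −½ ln(0.598916) = 0.256317.
1 − 2Q = 0.686992, giving −¼ ln(0.686992) = 0.093858.
d = 0.256317 + 0.093858 = 0.350175.
Under a molecular clock d = 2μt, so t = d/(2μ) = 0.350175 / (2 × 0.0345) = 5.08 Myr.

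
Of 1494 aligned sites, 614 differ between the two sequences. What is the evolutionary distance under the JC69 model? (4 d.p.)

0.5955

p = 614/1494 ≈ 0.410977.
d = −(3/4) ln(1 − 4p/3) = −0.75 ln(1 − 0.547969) = −0.75 ln(0.452031)
  = −0.75 × (-0.794005) = 0.595504 substitutions/site.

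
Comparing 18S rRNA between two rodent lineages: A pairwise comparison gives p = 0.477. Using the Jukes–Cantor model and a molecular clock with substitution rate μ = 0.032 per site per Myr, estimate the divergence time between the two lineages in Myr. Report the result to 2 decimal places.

d = −(3/4) ln(1 − 4p/3) = −0.75 ln(1 − 0.636) = −0.75 ln(0.364)
  = −0.75 × (-1.010601) = 0.757951 substitutions/site.
Under a molecular clock d = 2μt, so t = d/(2μ) = 0.757951 / (2 × 0.032) = 11.84 Myr.

11.84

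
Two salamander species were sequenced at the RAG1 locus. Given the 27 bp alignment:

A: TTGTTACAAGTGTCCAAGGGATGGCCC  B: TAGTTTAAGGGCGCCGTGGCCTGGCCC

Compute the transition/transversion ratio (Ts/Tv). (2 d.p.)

0.22

Transitions are A↔G and C↔T; transversions are all other mismatches.
Transitions: 2. Transversions: 9.
R = 2/9 = 0.222222… ≈ 0.22 (to 2 d.p.).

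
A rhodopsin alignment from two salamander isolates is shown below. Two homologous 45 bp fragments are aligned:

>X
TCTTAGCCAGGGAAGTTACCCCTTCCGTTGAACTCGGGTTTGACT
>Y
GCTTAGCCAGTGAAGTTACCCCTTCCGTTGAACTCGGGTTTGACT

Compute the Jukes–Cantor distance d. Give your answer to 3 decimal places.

0.046

The sequences differ at 2 of 45 sites (1, 11), so p = 2/45 ≈ 0.044444.
d = −(3/4) ln(1 − 4p/3) = −0.75 ln(1 − 0.059259) = −0.75 ln(0.940741)
  = −0.75 × (-0.061087) = 0.045815 substitutions/site.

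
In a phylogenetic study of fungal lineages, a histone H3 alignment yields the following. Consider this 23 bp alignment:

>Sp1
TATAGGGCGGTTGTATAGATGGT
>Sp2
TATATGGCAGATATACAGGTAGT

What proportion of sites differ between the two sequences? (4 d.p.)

0.3043

The sequences differ at 7 of 23 positions (sites 5, 9, 11, 13, 16, 19, 21).
p = 7/23 = 0.304347… ≈ 0.3043 (to 4 d.p.).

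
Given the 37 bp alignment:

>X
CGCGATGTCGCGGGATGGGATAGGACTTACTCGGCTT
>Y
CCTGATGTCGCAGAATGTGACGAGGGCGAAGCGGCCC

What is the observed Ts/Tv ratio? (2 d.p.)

Transitions are A↔G and C↔T; transversions are all other mismatches.
Transitions: 10. Transversions: 6.
R = 10/6 = 1.666666… ≈ 1.67 (to 2 d.p.).

1.67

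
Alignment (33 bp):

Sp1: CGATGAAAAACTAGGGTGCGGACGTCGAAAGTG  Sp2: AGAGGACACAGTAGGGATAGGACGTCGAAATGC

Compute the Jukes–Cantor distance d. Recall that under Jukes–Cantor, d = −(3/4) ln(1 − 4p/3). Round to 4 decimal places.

0.4408

The sequences differ at 11 of 33 sites, so p = 11/33 ≈ 0.333333.
d = −(3/4) ln(1 − 4p/3) = −0.75 ln(1 − 0.444444) = −0.75 ln(0.555556)
  = −0.75 × (-0.587786) = 0.440840 substitutions/site.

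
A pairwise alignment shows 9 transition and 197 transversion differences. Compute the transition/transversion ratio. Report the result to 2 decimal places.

R = 9/197 = 0.045685… ≈ 0.05 (to 2 d.p.).

0.05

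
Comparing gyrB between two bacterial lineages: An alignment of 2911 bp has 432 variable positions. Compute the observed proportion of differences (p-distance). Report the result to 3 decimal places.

p = 432/2911 = 0.148402… ≈ 0.148 (to 3 d.p.).

0.148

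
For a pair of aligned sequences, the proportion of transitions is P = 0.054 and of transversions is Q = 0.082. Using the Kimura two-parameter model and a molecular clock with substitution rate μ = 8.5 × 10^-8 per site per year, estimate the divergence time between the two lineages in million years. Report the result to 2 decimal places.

0.88

Under the Kimura two-parameter model, d = −½ ln(1 − 2P − Q) − ¼ ln(1 − 2Q).
1 − 2P − Q = 0.81, giving −½ ln(0.81) = 0.105361.
1 − 2Q = 0.836, giving −¼ ln(0.836) = 0.044782.
d = 0.105361 + 0.044782 = 0.150143.
Under a molecular clock d = 2μt, so t = d/(2μ) = 0.150143 / (2 × 8.5 × 10^-8) = 0.88 million years.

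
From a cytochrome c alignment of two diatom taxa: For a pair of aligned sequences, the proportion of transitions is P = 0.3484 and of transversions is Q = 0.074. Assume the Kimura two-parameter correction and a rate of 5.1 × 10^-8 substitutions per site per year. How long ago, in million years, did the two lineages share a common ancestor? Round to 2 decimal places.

7.61

Under the Kimura two-parameter model, d = −½ ln(1 − 2P − Q) − ¼ ln(1 − 2Q).
1 − 2P − Q = 0.2292, giving −½ ln(0.2292) = 0.736580.
1 − 2Q = 0.852, giving −¼ ln(0.852) = 0.040042.
d = 0.736580 + 0.040042 = 0.776622.
Under a molecular clock d = 2μt, so t = d/(2μ) = 0.776622 / (2 × 5.1 × 10^-8) = 7.61 million years.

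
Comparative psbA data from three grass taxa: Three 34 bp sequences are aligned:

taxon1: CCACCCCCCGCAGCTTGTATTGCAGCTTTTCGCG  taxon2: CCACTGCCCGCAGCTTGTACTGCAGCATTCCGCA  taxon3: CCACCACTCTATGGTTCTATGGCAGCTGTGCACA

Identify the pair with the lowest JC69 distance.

taxon1 and taxon2

taxon1–taxon2: 6/34 differ, p = 0.176, d = 0.201.
taxon1–taxon3: 12/34 differ, p = 0.353, d = 0.477.
taxon2–taxon3: 14/34 differ, p = 0.412, d = 0.597.
The smallest distance is between taxon1 and taxon2.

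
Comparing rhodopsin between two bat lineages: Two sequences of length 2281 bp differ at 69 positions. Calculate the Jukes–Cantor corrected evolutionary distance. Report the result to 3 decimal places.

p = 69/2281 ≈ 0.03025.
d = −(3/4) ln(1 − 4p/3) = −0.75 ln(1 − 0.040333) = −0.75 ln(0.959667)
  = −0.75 × (-0.041169) = 0.030877 substitutions/site.

0.031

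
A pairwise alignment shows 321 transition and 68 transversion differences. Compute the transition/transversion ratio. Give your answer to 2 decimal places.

4.72

R = 321/68 = 4.720588… ≈ 4.72 (to 2 d.p.).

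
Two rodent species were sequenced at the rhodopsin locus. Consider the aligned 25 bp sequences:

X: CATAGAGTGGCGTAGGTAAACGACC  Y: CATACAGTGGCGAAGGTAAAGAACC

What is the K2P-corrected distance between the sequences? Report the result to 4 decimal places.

Of 25 sites, 1 differences are transitions and 3 are transversions, so P = 1/25 = 0.04 and Q = 3/25 = 0.12.
Under the Kimura two-parameter model, d = −½ ln(1 − 2P − Q) − ¼ ln(1 − 2Q).
1 − 2P − Q = 0.8, giving −½ ln(0.8) = 0.111572.
1 − 2Q = 0.76, giving −¼ ln(0.76) = 0.068609.
d = 0.111572 + 0.068609 = 0.180181.

0.1802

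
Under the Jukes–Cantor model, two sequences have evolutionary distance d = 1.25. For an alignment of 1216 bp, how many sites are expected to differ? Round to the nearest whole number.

Invert JC69: p = (3/4)(1 − e^(−4d/3)) = 0.75 × (1 − e^(-1.666667)) = 0.75 × (1 − 0.188876) = 0.608343.
Expected differing sites = pL ≈ 0.608343 × 1216 = 739.745088 ≈ 740.

740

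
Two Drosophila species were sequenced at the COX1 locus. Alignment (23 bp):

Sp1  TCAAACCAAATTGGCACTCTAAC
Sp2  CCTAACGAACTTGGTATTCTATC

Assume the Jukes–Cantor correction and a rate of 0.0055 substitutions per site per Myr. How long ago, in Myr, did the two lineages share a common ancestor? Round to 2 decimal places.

35.49

The sequences differ at 7 of 23 sites (1, 3, 7, 10, 15, 17, 22), so p = 7/23 ≈ 0.304348.
d = −(3/4) ln(1 − 4p/3) = −0.75 ln(1 − 0.405797) = −0.75 ln(0.594203)
  = −0.75 × (-0.520534) = 0.390401 substitutions/site.
Under a molecular clock d = 2μt, so t = d/(2μ) = 0.390401 / (2 × 0.0055) = 35.49 Myr.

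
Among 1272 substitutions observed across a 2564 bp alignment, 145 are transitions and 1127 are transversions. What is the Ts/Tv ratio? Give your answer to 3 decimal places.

R = 145/1127 = 0.128660… ≈ 0.129 (to 3 d.p.).

0.129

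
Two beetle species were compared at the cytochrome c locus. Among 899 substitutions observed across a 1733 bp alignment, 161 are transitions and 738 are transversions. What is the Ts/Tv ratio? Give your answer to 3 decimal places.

0.218

R = 161/738 = 0.218157… ≈ 0.218 (to 3 d.p.).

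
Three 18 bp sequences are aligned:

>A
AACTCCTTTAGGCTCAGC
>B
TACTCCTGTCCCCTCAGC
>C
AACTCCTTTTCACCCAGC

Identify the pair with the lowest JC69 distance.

A–B: 5/18 differ, p = 0.278, d = 0.347.
A–C: 4/18 differ, p = 0.222, d = 0.264.
B–C: 5/18 differ, p = 0.278, d = 0.347.
The smallest distance is between A and C.

A and C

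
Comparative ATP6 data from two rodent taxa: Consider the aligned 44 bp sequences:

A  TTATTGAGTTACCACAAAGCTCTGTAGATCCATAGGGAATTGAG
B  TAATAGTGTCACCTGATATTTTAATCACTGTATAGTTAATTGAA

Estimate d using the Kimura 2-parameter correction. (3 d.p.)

0.699

Of 44 sites, 7 differences are transitions and 13 are transversions, so P = 7/44 ≈ 0.159091 and Q = 13/44 ≈ 0.295455.
Under the Kimura two-parameter model, d = −½ ln(1 − 2P − Q) − ¼ ln(1 − 2Q).
1 − 2P − Q = 0.386363, giving −½ ln(0.386363) = 0.475489.
1 − 2Q = 0.40909, giving −¼ ln(0.40909) = 0.223455.
d = 0.475489 + 0.223455 = 0.698944.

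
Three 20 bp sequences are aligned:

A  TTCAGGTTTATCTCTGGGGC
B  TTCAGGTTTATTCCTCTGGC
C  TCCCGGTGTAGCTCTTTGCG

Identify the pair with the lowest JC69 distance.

A and B

A–B: 4/20 differ, p = 0.200, d = 0.233.
A–C: 8/20 differ, p = 0.400, d = 0.572.
B–C: 9/20 differ, p = 0.450, d = 0.687.
The smallest distance is between A and B.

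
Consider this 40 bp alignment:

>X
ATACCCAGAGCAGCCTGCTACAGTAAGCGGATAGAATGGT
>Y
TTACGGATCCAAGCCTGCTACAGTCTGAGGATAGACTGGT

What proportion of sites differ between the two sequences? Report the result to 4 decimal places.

The sequences differ at 11 of 40 positions.
p = 11/40 = 0.2750.

0.2750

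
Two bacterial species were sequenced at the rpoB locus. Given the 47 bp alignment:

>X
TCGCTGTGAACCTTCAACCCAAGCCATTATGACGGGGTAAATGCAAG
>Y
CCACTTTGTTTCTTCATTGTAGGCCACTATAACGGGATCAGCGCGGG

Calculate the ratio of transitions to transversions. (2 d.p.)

Transitions are A↔G and C↔T; transversions are all other mismatches.
Transitions: 13. Transversions: 6.
R = 13/6 = 2.166666… ≈ 2.17 (to 2 d.p.).

2.17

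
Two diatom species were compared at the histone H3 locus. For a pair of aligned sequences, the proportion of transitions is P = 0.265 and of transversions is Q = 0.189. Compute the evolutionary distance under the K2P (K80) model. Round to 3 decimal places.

Under the Kimura two-parameter model, d = −½ ln(1 − 2P − Q) − ¼ ln(1 − 2Q).
1 − 2P − Q = 0.281, giving −½ ln(0.281) = 0.634700.
1 − 2Q = 0.622, giving −¼ ln(0.622) = 0.118704.
d = 0.634700 + 0.118704 = 0.753404.

0.753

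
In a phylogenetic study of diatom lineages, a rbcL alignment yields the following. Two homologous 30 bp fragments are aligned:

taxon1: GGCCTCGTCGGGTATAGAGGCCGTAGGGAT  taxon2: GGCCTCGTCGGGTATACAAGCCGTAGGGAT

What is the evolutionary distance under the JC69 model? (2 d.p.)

0.07

The sequences differ at 2 of 30 sites (17, 19), so p = 2/30 ≈ 0.066667.
d = −(3/4) ln(1 − 4p/3) = −0.75 ln(1 − 0.088889) = −0.75 ln(0.911111)
  = −0.75 × (-0.093091) = 0.069818 substitutions/site.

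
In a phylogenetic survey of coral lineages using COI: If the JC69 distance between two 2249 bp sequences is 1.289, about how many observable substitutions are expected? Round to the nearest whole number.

Invert JC69: p = (3/4)(1 − e^(−4d/3)) = 0.75 × (1 − e^(-1.718667)) = 0.75 × (1 − 0.179305) = 0.615521.
Expected differing sites = pL ≈ 0.615521 × 2249 = 1384.306729 ≈ 1384.

1384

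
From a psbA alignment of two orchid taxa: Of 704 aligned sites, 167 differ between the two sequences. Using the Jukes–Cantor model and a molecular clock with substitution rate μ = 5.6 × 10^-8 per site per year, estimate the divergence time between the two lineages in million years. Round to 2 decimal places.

p = 167/704 ≈ 0.237216.
d = −(3/4) ln(1 − 4p/3) = −0.75 ln(1 − 0.316288) = −0.75 ln(0.683712)
  = −0.75 × (-0.380219) = 0.285164 substitutions/site.
Under a molecular clock d = 2μt, so t = d/(2μ) = 0.285164 / (2 × 5.6 × 10^-8) = 2.55 million years.

2.55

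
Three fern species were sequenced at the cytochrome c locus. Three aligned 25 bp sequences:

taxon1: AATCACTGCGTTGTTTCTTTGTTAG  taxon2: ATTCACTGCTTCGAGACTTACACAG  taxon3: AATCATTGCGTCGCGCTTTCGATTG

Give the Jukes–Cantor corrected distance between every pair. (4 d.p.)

taxon1–taxon2: 10/25 sites differ → p = 0.4, d = −0.75 ln(1 − 0.533333) = 0.571605 ≈ 0.5716.
taxon1–taxon3: 9/25 sites differ → p = 0.36, d = −0.75 ln(1 − 0.48) = 0.490445 ≈ 0.4904.
taxon2–taxon3: 10/25 sites differ → p = 0.4, d = −0.75 ln(1 − 0.533333) = 0.571605 ≈ 0.5716.

d(taxon1,taxon2) = 0.5716, d(taxon1,taxon3) = 0.4904, d(taxon2,taxon3) = 0.5716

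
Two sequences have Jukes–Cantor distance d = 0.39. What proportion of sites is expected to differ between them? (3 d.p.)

0.304

p = (3/4)(1 − e^(−4d/3)) = 0.75 × (1 − e^(-0.52)) = 0.75 × (1 − 0.594521) = 0.304109.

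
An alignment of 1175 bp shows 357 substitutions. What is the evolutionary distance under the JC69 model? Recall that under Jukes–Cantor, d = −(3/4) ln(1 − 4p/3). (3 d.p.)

0.390

p = 357/1175 ≈ 0.30383.
d = −(3/4) ln(1 − 4p/3) = −0.75 ln(1 − 0.405107) = −0.75 ln(0.594893)
  = −0.75 × (-0.519374) = 0.389531 substitutions/site.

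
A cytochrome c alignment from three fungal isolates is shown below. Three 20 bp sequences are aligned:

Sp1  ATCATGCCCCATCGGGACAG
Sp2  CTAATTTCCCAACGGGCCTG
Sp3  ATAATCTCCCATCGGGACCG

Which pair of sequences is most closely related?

Sp1 and Sp3

Sp1–Sp2: 7/20 differ, p = 0.350, d = 0.471.
Sp1–Sp3: 4/20 differ, p = 0.200, d = 0.233.
Sp2–Sp3: 5/20 differ, p = 0.250, d = 0.304.
The smallest distance is between Sp1 and Sp3.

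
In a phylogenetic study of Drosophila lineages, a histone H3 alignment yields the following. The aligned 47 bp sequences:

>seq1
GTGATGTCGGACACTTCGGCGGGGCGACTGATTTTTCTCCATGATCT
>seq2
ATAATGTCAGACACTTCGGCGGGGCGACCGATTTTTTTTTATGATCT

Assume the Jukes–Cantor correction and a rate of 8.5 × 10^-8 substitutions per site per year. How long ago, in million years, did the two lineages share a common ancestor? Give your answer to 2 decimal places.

0.98

The sequences differ at 7 of 47 sites (1, 3, 9, 29, 37, 39, 40), so p = 7/47 ≈ 0.148936.
d = −(3/4) ln(1 − 4p/3) = −0.75 ln(1 − 0.198581) = −0.75 ln(0.801419)
  = −0.75 × (-0.221371) = 0.166028 substitutions/site.
Under a molecular clock d = 2μt, so t = d/(2μ) = 0.166028 / (2 × 8.5 × 10^-8) = 0.98 million years.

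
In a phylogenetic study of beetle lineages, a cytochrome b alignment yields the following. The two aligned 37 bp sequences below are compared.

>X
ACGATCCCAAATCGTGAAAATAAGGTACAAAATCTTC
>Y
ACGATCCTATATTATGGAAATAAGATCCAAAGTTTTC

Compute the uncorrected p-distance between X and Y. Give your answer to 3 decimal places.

The sequences differ at 9 of 37 positions (sites 8, 10, 13, 14, 17, 25, 27, 32, 34).
p = 9/37 = 0.243243… ≈ 0.243 (to 3 d.p.).

0.243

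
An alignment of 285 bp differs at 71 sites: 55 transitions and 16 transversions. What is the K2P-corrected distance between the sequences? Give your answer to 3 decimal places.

P = 55/285 ≈ 0.192982 and Q = 16/285 ≈ 0.05614.
Under the Kimura two-parameter model, d = −½ ln(1 − 2P − Q) − ¼ ln(1 − 2Q).
1 − 2P − Q = 0.557896, giving −½ ln(0.557896) = 0.291791.
1 − 2Q = 0.88772, giving −¼ ln(0.88772) = 0.029775.
d = 0.291791 + 0.029775 = 0.321566.

0.322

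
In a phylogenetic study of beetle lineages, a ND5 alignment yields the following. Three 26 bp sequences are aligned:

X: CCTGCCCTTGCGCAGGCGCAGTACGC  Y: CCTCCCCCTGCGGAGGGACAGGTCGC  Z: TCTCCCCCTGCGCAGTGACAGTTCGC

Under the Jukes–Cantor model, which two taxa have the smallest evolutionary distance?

X–Y: 7/26 differ, p = 0.269, d = 0.334.
X–Z: 7/26 differ, p = 0.269, d = 0.334.
Y–Z: 4/26 differ, p = 0.154, d = 0.172.
The smallest distance is between Y and Z.

Y and Z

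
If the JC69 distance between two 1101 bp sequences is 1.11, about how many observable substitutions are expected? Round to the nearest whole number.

638

Invert JC69: p = (3/4)(1 − e^(−4d/3)) = 0.75 × (1 − e^(-1.48)) = 0.75 × (1 − 0.227638) = 0.579272.
Expected differing sites = pL ≈ 0.579272 × 1101 = 637.778472 ≈ 638.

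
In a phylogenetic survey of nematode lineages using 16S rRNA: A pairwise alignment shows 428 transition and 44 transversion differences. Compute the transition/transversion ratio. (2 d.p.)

R = 428/44 = 9.727272… ≈ 9.73 (to 2 d.p.).

9.73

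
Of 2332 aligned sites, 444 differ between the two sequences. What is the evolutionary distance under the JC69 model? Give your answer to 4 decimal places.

p = 444/2332 ≈ 0.190395.
d = −(3/4) ln(1 − 4p/3) = −0.75 ln(1 − 0.25386) = −0.75 ln(0.74614)
  = −0.75 × (-0.292842) = 0.219632 substitutions/site.

0.2196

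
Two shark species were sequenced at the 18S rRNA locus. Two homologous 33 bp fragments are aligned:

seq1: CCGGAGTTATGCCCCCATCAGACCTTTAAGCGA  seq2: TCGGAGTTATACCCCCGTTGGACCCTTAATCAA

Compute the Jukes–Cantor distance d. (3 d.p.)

The sequences differ at 8 of 33 sites (1, 11, 17, 19, 20, 25, 30, 32), so p = 8/33 ≈ 0.242424.
d = −(3/4) ln(1 − 4p/3) = −0.75 ln(1 − 0.323232) = −0.75 ln(0.676768)
  = −0.75 × (-0.390427) = 0.292820 substitutions/site.

0.293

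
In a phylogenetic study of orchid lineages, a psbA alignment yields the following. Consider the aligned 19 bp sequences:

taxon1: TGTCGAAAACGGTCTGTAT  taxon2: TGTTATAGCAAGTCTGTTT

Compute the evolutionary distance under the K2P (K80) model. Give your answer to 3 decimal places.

Of 19 sites, 4 differences are transitions and 4 are transversions, so P = 4/19 ≈ 0.210526 and Q = 4/19 ≈ 0.210526.
Under the Kimura two-parameter model, d = −½ ln(1 − 2P − Q) − ¼ ln(1 − 2Q).
1 − 2P − Q = 0.368422, giving −½ ln(0.368422) = 0.499263.
1 − 2Q = 0.578948, giving −¼ ln(0.578948) = 0.136636.
d = 0.499263 + 0.136636 = 0.635899.

0.636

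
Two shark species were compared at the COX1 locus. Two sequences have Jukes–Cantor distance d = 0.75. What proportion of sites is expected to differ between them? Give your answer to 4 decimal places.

0.4741

p = (3/4)(1 − e^(−4d/3)) = 0.75 × (1 − e^(-1)) = 0.75 × (1 − 0.367879) = 0.474091.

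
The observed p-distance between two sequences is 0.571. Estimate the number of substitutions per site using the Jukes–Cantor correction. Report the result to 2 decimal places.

d = −(3/4) ln(1 − 4p/3) = −0.75 ln(1 − 0.761333) = −0.75 ln(0.238667)
  = −0.75 × (-1.432686) = 1.074515 substitutions/site.

1.07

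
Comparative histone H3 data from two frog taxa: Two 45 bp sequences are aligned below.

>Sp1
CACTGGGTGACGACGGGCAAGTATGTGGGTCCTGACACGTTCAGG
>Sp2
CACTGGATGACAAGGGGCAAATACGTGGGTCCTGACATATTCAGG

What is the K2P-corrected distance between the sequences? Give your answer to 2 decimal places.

0.18

Of 45 sites, 6 differences are transitions and 1 are transversions, so P = 6/45 ≈ 0.133333 and Q = 1/45 ≈ 0.022222.
Under the Kimura two-parameter model, d = −½ ln(1 − 2P − Q) − ¼ ln(1 − 2Q).
1 − 2P − Q = 0.711112, giving −½ ln(0.711112) = 0.170463.
1 − 2Q = 0.955556, giving −¼ ln(0.955556) = 0.011365.
d = 0.170463 + 0.011365 = 0.181828.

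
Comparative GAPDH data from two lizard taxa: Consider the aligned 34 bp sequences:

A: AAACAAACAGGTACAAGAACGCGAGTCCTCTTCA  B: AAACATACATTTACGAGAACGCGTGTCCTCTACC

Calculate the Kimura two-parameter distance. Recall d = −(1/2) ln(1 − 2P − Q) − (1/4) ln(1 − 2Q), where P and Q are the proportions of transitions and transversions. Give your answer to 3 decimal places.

0.243

Of 34 sites, 1 differences are transitions and 6 are transversions, so P = 1/34 ≈ 0.029412 and Q = 6/34 ≈ 0.176471.
Under the Kimura two-parameter model, d = −½ ln(1 − 2P − Q) − ¼ ln(1 − 2Q).
1 − 2P − Q = 0.764705, giving −½ ln(0.764705) = 0.134133.
1 − 2Q = 0.647058, giving −¼ ln(0.647058) = 0.108830.
d = 0.134133 + 0.108830 = 0.242963.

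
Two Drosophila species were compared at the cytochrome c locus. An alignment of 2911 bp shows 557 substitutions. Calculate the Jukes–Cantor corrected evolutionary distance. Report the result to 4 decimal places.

0.2209

p = 557/2911 ≈ 0.191343.
d = −(3/4) ln(1 − 4p/3) = −0.75 ln(1 − 0.255124) = −0.75 ln(0.744876)
  = −0.75 × (-0.294538) = 0.220904 substitutions/site.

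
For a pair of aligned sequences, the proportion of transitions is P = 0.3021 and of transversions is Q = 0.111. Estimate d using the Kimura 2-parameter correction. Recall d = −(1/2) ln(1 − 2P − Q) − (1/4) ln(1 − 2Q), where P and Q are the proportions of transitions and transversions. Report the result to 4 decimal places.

Under the Kimura two-parameter model, d = −½ ln(1 − 2P − Q) − ¼ ln(1 − 2Q).
1 − 2P − Q = 0.2848, giving −½ ln(0.2848) = 0.627984.
1 − 2Q = 0.778, giving −¼ ln(0.778) = 0.062757.
d = 0.627984 + 0.062757 = 0.690741.

0.6907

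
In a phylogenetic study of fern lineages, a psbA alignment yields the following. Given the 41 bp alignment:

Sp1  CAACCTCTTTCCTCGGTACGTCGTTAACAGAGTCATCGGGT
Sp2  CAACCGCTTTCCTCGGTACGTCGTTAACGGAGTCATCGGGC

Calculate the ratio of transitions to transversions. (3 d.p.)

2.000

Transitions are A↔G and C↔T; transversions are all other mismatches.
Transitions: 2. Transversions: 1.
R = 2/1 = 2.000.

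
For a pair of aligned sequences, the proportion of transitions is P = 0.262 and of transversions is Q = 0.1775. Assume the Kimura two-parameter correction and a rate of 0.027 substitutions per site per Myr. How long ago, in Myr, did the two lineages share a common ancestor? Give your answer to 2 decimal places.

13.22

Under the Kimura two-parameter model, d = −½ ln(1 − 2P − Q) − ¼ ln(1 − 2Q).
1 − 2P − Q = 0.2985, giving −½ ln(0.2985) = 0.604493.
1 − 2Q = 0.645, giving −¼ ln(0.645) = 0.109626.
d = 0.604493 + 0.109626 = 0.714119.
Under a molecular clock d = 2μt, so t = d/(2μ) = 0.714119 / (2 × 0.027) = 13.22 Myr.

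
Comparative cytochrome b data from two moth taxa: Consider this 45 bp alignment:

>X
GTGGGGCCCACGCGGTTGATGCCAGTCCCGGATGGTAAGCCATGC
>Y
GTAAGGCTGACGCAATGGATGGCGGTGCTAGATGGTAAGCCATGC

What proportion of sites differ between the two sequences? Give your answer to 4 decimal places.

The sequences differ at 12 of 45 positions.
p = 12/45 = 0.266666… ≈ 0.2667 (to 4 d.p.).

0.2667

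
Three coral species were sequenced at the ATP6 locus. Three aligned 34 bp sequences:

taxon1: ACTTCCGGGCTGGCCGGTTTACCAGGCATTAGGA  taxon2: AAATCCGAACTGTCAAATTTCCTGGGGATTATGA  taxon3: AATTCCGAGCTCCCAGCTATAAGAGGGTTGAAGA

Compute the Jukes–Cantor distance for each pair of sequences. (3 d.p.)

d(taxon1,taxon2) = 0.535, d(taxon1,taxon3) = 0.535, d(taxon2,taxon3) = 0.597

taxon1–taxon2: 13/34 sites differ → p ≈ 0.382353, d = −0.75 ln(1 − 0.509804) = 0.534712 ≈ 0.535.
taxon1–taxon3: 13/34 sites differ → p ≈ 0.382353, d = −0.75 ln(1 − 0.509804) = 0.534712 ≈ 0.535.
taxon2–taxon3: 14/34 sites differ → p ≈ 0.411765, d = −0.75 ln(1 − 0.54902) = 0.597249 ≈ 0.597.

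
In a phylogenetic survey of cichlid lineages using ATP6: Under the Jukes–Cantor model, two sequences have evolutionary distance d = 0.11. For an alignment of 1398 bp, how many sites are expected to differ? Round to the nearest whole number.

143

Invert JC69: p = (3/4)(1 − e^(−4d/3)) = 0.75 × (1 − e^(-0.146667)) = 0.75 × (1 − 0.863582) = 0.102314.
Expected differing sites = pL ≈ 0.102314 × 1398 = 143.034972 ≈ 143.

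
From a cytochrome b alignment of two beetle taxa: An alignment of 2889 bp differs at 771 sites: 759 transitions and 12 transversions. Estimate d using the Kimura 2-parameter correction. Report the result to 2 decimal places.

0.38

P = 759/2889 ≈ 0.262721 and Q = 12/2889 ≈ 0.004154.
Under the Kimura two-parameter model, d = −½ ln(1 − 2P − Q) − ¼ ln(1 − 2Q).
1 − 2P − Q = 0.470404, giving −½ ln(0.470404) = 0.377082.
1 − 2Q = 0.991692, giving −¼ ln(0.991692) = 0.002086.
d = 0.377082 + 0.002086 = 0.379168.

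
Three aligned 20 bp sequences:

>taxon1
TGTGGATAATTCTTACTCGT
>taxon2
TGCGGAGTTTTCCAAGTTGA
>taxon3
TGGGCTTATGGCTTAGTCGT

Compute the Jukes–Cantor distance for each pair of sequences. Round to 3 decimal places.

d(taxon1,taxon2) = 0.687, d(taxon1,taxon3) = 0.471, d(taxon2,taxon3) = 0.991

taxon1–taxon2: 9/20 sites differ → p = 0.45, d = −0.75 ln(1 − 0.6) = 0.687218 ≈ 0.687.
taxon1–taxon3: 7/20 sites differ → p = 0.35, d = −0.75 ln(1 − 0.466667) = 0.471457 ≈ 0.471.
taxon2–taxon3: 11/20 sites differ → p = 0.55, d = −0.75 ln(1 − 0.733333) = 0.991316 ≈ 0.991.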